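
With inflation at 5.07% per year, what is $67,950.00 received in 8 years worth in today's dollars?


Formula: Real value = nominal / (1 + inflation)^years
Price level: (1 + 0.0507)^8 = 1.485354
Real value = $67,950.00 / 1.485354 = $45,746.68

$45,746.68


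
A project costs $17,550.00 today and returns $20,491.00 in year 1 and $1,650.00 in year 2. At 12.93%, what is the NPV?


Formula: NPV = C0 + C1/(1+r) + C2/(1+r)^2
Discount C1: $20,491.00 / (1 + 0.1293) = $18,144.87
Discount C2: $1,650.00 / (1 + 0.1293)^2 = $1,293.79
NPV = -$17,550.00 + $18,144.87 + $1,293.79 = $1,888.66

$1,888.66


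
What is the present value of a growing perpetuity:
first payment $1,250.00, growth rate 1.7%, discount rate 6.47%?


Formula: PV = C / (r - g)
Spread: r - g = 0.0647 - 0.017 = 0.0477
Substituting: PV = $1,250.00 / 0.0477
PV = $26,205.45

$26,205.45


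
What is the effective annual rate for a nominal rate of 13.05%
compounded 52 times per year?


Formula: EAR = (1 + r/m)^m - 1
Period rate: r/m = 0.1305 / 52 = 0.00251
Compounding: (1 + 0.00251)^52 = 1.139212
EAR = 1.139212 - 1 = 0.139212

0.139212


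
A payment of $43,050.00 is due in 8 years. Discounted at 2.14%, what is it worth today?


Formula: PV = FV / (1 + r)^n
Substituting: PV = $43,050.00 / (1 + 0.0214)^8
Discount factor: (1.0214)^8 = 1.184587
PV = $43,050.00 / 1.184587 = $36,341.79

$36,341.79


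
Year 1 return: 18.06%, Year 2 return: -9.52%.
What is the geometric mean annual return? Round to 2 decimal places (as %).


Formula: Geometric mean = ((1+r1)*(1+r2))^(1/2) - 1
Product: (1 + 0.1806) * (1 + -0.0952) = 1.1806 * 0.9048 = 1.068207
Square root: 1.068207^0.5 = 1.033541
Geometric mean = 1.033541 - 1 = 0.033541
As percentage: 3.35%

3.35%


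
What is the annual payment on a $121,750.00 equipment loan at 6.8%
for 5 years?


Formula: PMT = PV * r / (1 - (1+r)^(-n))
Denominator: 1 - (1 + 0.068)^(-5) = 0.280313
Numerator: $121,750.00 * 0.068 = 8279.0
PMT = 8279.0 / 0.280313 = $29,534.86

$29,534.86


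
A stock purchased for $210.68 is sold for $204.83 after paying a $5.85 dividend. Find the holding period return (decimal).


Formula: HPR = (P1 - P0 + D) / P0
Gain: $204.83 - $210.68 + $5.85 = $0.00
HPR = $0.00 / $210.68 = 0.0

0.0


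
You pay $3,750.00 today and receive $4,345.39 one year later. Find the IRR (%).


Formula: IRR = C1/C0 - 1
Substituting: IRR = $4,345.39 / $3,750.00 - 1
Ratio: 1.158771 - 1 = 0.158771
IRR = 15.8771%

15.8771%


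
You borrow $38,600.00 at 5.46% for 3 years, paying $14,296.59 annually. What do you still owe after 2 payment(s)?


Formula: Balance = PV*(1+r)^k - PMT*((1+r)^k - 1)/r
Growth: (1 + 0.0546)^2 = 1.112181
Accumulated factor: ((1+r)^k - 1)/r = 2.0546
Balance = $38,600.00 * 1.112181 - $14,296.59 * 2.0546
Balance = $13,556.42

$13,556.42


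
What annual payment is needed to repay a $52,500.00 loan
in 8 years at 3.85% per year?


Formula: PMT = PV * r / (1 - (1+r)^(-n))
Denominator: 1 - (1 + 0.0385)^(-8) = 0.260824
Numerator: $52,500.00 * 0.0385 = 2021.25
PMT = 2021.25 / 0.260824 = $7,749.49

$7,749.49


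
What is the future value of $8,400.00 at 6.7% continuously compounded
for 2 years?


Formula: FV = P * e^(r*t)
Exponent: r*t = 0.067 * 2 = 0.134
e^(0.134) = 1.143393
FV = $8,400.00 * 1.143393 = $9,604.50

$9,604.50


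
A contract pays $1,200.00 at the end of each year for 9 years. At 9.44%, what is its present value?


Formula: PV = PMT * (1 - (1+r)^(-n)) / r
Discount factor: (1 + 0.0944)^(-9) = 0.444033
Bracket: 1 - 0.444033 = 0.555967
PV = $1,200.00 * 0.555967 / 0.0944 = $7,067.38

$7,067.38


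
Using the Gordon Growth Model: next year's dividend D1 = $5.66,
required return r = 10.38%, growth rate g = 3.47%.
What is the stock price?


Formula: P = D1 / (r - g)
Spread: r - g = 0.1038 - 0.0347 = 0.0691
Substituting: P = $5.66 / 0.0691
P = $81.91

$81.91


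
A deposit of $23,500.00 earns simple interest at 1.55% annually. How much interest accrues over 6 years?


Formula: I = P * r * t
Substituting: I = $23,500.00 * 0.0155 * 6
Step: I = $23,500.00 * 0.093
I = $2,185.50

$2,185.50


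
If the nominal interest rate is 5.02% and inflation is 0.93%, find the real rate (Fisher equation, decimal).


Formula: (1 + r_real) = (1 + r_nom) / (1 + inflation)
Substituting: (1 + r_real) = 1.0502 / 1.0093
(1 + r_real) = 1.040523
r_real = 1.040523 - 1 = 0.040523

0.040523


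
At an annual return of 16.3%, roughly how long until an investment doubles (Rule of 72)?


Formula: Years ≈ 72 / r
Substituting: Years ≈ 72 / 16.3
Years ≈ 4.4

4.4 years


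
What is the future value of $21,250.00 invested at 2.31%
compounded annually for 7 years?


Formula: FV = P * (1 + r)^n
Substituting: FV = $21,250.00 * (1 + 0.0231)^7
Growth factor: (1.0231)^7 = 1.173347
FV = $21,250.00 * 1.173347 = $24,933.63

$24,933.63


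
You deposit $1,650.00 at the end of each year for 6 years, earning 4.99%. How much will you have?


Formula: FV = PMT * ((1+r)^n - 1) / r
Growth factor: (1 + 0.0499)^6 = 1.33933
Numerator: 1.33933 - 1 = 0.33933
FV = $1,650.00 * 0.33933 / 0.0499 = $11,220.33

$11,220.33


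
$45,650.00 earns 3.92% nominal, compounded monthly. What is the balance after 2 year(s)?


Formula: FV = P * (1 + r/m)^(m*t)
Period rate: r/m = 0.0392 / 12 = 0.003267
Total periods: m*t = 12 * 2 = 24
Growth factor: (1 + 0.003267)^24 = 1.081417
FV = $45,650.00 * 1.081417 = $49,366.69

$49,366.69


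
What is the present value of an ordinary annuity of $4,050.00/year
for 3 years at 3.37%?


Formula: PV = PMT * (1 - (1+r)^(-n)) / r
Discount factor: (1 + 0.0337)^(-3) = 0.90535
Bracket: 1 - 0.90535 = 0.09465
PV = $4,050.00 * 0.09465 / 0.0337 = $11,374.87

$11,374.87


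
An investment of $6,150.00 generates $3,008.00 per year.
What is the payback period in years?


Formula: Payback = investment / annual cash flow
Substituting: Payback = $6,150.00 / $3,008.00
Payback = 2.0445 years

2.0445 years


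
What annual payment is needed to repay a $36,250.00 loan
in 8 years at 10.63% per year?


Formula: PMT = PV * r / (1 - (1+r)^(-n))
Denominator: 1 - (1 + 0.1063)^(-8) = 0.554327
Numerator: $36,250.00 * 0.1063 = 3853.375
PMT = 3853.375 / 0.554327 = $6,951.45

$6,951.45


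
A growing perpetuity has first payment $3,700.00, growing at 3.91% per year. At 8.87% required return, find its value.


Formula: PV = C / (r - g)
Spread: r - g = 0.0887 - 0.0391 = 0.0496
Substituting: PV = $3,700.00 / 0.0496
PV = $74,596.77

$74,596.77


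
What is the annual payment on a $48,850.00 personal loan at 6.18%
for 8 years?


Formula: PMT = PV * r / (1 - (1+r)^(-n))
Denominator: 1 - (1 + 0.0618)^(-8) = 0.381046
Numerator: $48,850.00 * 0.0618 = 3018.93
PMT = 3018.93 / 0.381046 = $7,922.74

$7,922.74


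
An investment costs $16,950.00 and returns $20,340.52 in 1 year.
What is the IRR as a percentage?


Formula: IRR = C1/C0 - 1
Substituting: IRR = $20,340.52 / $16,950.00 - 1
Ratio: 1.200031 - 1 = 0.200031
IRR = 20.0031%

20.0031%


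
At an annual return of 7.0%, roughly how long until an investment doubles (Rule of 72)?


Formula: Years ≈ 72 / r
Substituting: Years ≈ 72 / 7.0
Years ≈ 10.3

10.3 years


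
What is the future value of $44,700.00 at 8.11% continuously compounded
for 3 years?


Formula: FV = P * e^(r*t)
Exponent: r*t = 0.0811 * 3 = 0.2433
e^(0.2433) = 1.275451
FV = $44,700.00 * 1.275451 = $57,012.67

$57,012.67


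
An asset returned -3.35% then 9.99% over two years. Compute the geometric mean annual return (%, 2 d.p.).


Formula: Geometric mean = ((1+r1)*(1+r2))^(1/2) - 1
Product: (1 + -0.0335) * (1 + 0.0999) = 0.9665 * 1.0999 = 1.063053
Square root: 1.063053^0.5 = 1.031045
Geometric mean = 1.031045 - 1 = 0.031045
As percentage: 3.10%

3.10%


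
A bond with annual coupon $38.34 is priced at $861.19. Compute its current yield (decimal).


Formula: Current yield = annual coupon / price
Substituting: CY = $38.34 / $861.19
CY = 0.04452

0.04452


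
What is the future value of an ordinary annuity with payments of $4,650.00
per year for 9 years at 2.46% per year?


Formula: FV = PMT * ((1+r)^n - 1) / r
Growth factor: (1 + 0.0246)^9 = 1.244484
Numerator: 1.244484 - 1 = 0.244484
FV = $4,650.00 * 0.244484 / 0.0246 = $46,213.36

$46,213.36


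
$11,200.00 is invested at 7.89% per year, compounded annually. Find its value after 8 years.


Formula: FV = P * (1 + r)^n
Substituting: FV = $11,200.00 * (1 + 0.0789)^8
Growth factor: (1.0789)^8 = 1.835902
FV = $11,200.00 * 1.835902 = $20,562.10

$20,562.10


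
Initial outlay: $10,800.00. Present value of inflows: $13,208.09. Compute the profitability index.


Formula: PI = PV(cash flows) / initial investment
Substituting: PI = $13,208.09 / $10,800.00
PI = 1.223

1.223


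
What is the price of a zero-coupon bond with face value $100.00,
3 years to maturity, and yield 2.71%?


Formula: Price = FV / (1 + r)^n
Substituting: Price = $100.00 / (1 + 0.0271)^3
Discount factor: (1.0271)^3 = 1.083523
Price = $100.00 / 1.083523 = $92.29

$92.29


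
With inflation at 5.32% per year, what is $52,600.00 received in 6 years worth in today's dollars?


Formula: Real value = nominal / (1 + inflation)^years
Price level: (1 + 0.0532)^6 = 1.364788
Real value = $52,600.00 / 1.364788 = $38,540.79

$38,540.79


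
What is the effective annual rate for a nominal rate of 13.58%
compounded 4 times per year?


Formula: EAR = (1 + r/m)^m - 1
Period rate: r/m = 0.1358 / 4 = 0.03395
Compounding: (1 + 0.03395)^4 = 1.142873
EAR = 1.142873 - 1 = 0.142873

0.142873


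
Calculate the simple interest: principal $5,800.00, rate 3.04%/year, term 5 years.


Formula: I = P * r * t
Substituting: I = $5,800.00 * 0.0304 * 5
Step: I = $5,800.00 * 0.152
I = $881.60

$881.60


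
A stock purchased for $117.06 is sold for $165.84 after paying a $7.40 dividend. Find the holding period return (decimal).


Formula: HPR = (P1 - P0 + D) / P0
Gain: $165.84 - $117.06 + $7.40 = $56.18
HPR = $56.18 / $117.06 = 0.4799

0.4799


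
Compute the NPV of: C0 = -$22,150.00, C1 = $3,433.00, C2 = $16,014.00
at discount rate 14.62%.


Formula: NPV = C0 + C1/(1+r) + C2/(1+r)^2
Discount C1: $3,433.00 / (1 + 0.1462) = $2,995.11
Discount C2: $16,014.00 / (1 + 0.1462)^2 = $12,189.31
NPV = -$22,150.00 + $2,995.11 + $12,189.31 = -$6,965.58

-$6,965.58


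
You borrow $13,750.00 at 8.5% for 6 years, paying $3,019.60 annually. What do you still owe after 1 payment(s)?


Formula: Balance = PV*(1+r)^k - PMT*((1+r)^k - 1)/r
Growth: (1 + 0.085)^1 = 1.085
Accumulated factor: ((1+r)^k - 1)/r = 1.0
Balance = $13,750.00 * 1.085 - $3,019.60 * 1.0
Balance = $11,899.15

$11,899.15


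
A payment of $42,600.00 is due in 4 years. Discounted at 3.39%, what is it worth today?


Formula: PV = FV / (1 + r)^n
Substituting: PV = $42,600.00 / (1 + 0.0339)^4
Discount factor: (1.0339)^4 = 1.142652
PV = $42,600.00 / 1.142652 = $37,281.68

$37,281.68


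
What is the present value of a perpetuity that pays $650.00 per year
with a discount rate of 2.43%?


Formula: PV = C / r
Substituting: PV = $650.00 / 0.0243
PV = $26,748.97

$26,748.97


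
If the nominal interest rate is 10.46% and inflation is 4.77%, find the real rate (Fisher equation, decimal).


Formula: (1 + r_real) = (1 + r_nom) / (1 + inflation)
Substituting: (1 + r_real) = 1.1046 / 1.0477
(1 + r_real) = 1.054309
r_real = 1.054309 - 1 = 0.054309

0.054309


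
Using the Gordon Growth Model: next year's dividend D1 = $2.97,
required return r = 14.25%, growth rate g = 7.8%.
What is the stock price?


Formula: P = D1 / (r - g)
Spread: r - g = 0.1425 - 0.078 = 0.0645
Substituting: P = $2.97 / 0.0645
P = $46.05

$46.05


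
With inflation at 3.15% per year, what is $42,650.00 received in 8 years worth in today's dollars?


Formula: Real value = nominal / (1 + inflation)^years
Price level: (1 + 0.0315)^8 = 1.281604
Real value = $42,650.00 / 1.281604 = $33,278.61

$33,278.61


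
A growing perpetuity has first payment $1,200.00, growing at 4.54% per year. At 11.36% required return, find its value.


Formula: PV = C / (r - g)
Spread: r - g = 0.1136 - 0.0454 = 0.0682
Substituting: PV = $1,200.00 / 0.0682
PV = $17,595.31

$17,595.31


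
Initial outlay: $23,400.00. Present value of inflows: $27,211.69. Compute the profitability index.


Formula: PI = PV(cash flows) / initial investment
Substituting: PI = $27,211.69 / $23,400.00
PI = 1.1629

1.1629


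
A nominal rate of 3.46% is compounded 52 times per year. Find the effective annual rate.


Formula: EAR = (1 + r/m)^m - 1
Period rate: r/m = 0.0346 / 52 = 0.000665
Compounding: (1 + 0.000665)^52 = 1.035194
EAR = 1.035194 - 1 = 0.035194

0.035194


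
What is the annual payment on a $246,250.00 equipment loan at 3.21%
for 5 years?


Formula: PMT = PV * r / (1 - (1+r)^(-n))
Denominator: 1 - (1 + 0.0321)^(-5) = 0.146131
Numerator: $246,250.00 * 0.0321 = 7904.625
PMT = 7904.625 / 0.146131 = $54,092.63

$54,092.63


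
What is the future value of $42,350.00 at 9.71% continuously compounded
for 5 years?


Formula: FV = P * e^(r*t)
Exponent: r*t = 0.0971 * 5 = 0.4855
e^(0.4855) = 1.624987
FV = $42,350.00 * 1.624987 = $68,818.21

$68,818.21


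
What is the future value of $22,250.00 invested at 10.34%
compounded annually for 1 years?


Formula: FV = P * (1 + r)^n
Substituting: FV = $22,250.00 * (1 + 0.1034)^1
Growth factor: (1.1034)^1 = 1.1034
FV = $22,250.00 * 1.1034 = $24,550.65

$24,550.65


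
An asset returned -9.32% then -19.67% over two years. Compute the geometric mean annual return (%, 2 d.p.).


Formula: Geometric mean = ((1+r1)*(1+r2))^(1/2) - 1
Product: (1 + -0.0932) * (1 + -0.1967) = 0.9068 * 0.8033 = 0.728432
Square root: 0.728432^0.5 = 0.853483
Geometric mean = 0.853483 - 1 = -0.146517
As percentage: -14.65%

-14.65%


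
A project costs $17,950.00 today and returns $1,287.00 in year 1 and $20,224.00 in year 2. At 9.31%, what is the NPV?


Formula: NPV = C0 + C1/(1+r) + C2/(1+r)^2
Discount C1: $1,287.00 / (1 + 0.0931) = $1,177.39
Discount C2: $20,224.00 / (1 + 0.0931)^2 = $16,925.72
NPV = -$17,950.00 + $1,177.39 + $16,925.72 = $153.11

$153.11


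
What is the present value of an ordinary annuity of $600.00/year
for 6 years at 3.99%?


Formula: PV = PMT * (1 - (1+r)^(-n)) / r
Discount factor: (1 + 0.0399)^(-6) = 0.790771
Bracket: 1 - 0.790771 = 0.209229
PV = $600.00 * 0.209229 / 0.0399 = $3,146.31

$3,146.31


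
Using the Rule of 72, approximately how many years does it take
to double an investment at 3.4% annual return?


Formula: Years ≈ 72 / r
Substituting: Years ≈ 72 / 3.4
Years ≈ 21.2

21.2 years


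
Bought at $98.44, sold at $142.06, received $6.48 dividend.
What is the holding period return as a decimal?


Formula: HPR = (P1 - P0 + D) / P0
Gain: $142.06 - $98.44 + $6.48 = $50.10
HPR = $50.10 / $98.44 = 0.5089

0.5089


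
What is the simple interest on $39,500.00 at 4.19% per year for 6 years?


Formula: I = P * r * t
Substituting: I = $39,500.00 * 0.0419 * 6
Step: I = $39,500.00 * 0.2514
I = $9,930.30

$9,930.30


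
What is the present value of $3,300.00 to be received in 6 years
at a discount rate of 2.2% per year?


Formula: PV = FV / (1 + r)^n
Substituting: PV = $3,300.00 / (1 + 0.022)^6
Discount factor: (1.022)^6 = 1.139477
PV = $3,300.00 / 1.139477 = $2,896.07

$2,896.07


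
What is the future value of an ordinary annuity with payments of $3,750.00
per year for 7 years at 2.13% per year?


Formula: FV = PMT * ((1+r)^n - 1) / r
Growth factor: (1 + 0.0213)^7 = 1.158973
Numerator: 1.158973 - 1 = 0.158973
FV = $3,750.00 * 0.158973 / 0.0213 = $27,988.21

$27,988.21


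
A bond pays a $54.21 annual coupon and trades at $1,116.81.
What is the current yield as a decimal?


Formula: Current yield = annual coupon / price
Substituting: CY = $54.21 / $1,116.81
CY = 0.04854

0.04854


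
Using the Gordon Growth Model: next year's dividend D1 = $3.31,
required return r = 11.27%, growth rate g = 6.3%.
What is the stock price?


Formula: P = D1 / (r - g)
Spread: r - g = 0.1127 - 0.063 = 0.0497
Substituting: P = $3.31 / 0.0497
P = $66.60

$66.60


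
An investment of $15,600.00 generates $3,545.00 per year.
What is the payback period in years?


Formula: Payback = investment / annual cash flow
Substituting: Payback = $15,600.00 / $3,545.00
Payback = 4.4006 years

4.4006 years


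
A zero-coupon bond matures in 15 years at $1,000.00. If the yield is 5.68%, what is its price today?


Formula: Price = FV / (1 + r)^n
Substituting: Price = $1,000.00 / (1 + 0.0568)^15
Discount factor: (1.0568)^15 = 2.290298
Price = $1,000.00 / 2.290298 = $436.62

$436.62


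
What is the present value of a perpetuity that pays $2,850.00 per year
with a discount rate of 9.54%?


Formula: PV = C / r
Substituting: PV = $2,850.00 / 0.0954
PV = $29,874.21

$29,874.21


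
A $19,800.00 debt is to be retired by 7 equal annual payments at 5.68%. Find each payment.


Formula: PMT = PV * r / (1 - (1+r)^(-n))
Denominator: 1 - (1 + 0.0568)^(-7) = 0.320718
Numerator: $19,800.00 * 0.0568 = 1124.64
PMT = 1124.64 / 0.320718 = $3,506.64

$3,506.64


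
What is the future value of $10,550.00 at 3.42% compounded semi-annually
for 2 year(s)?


Formula: FV = P * (1 + r/m)^(m*t)
Period rate: r/m = 0.0342 / 2 = 0.0171
Total periods: m*t = 2 * 2 = 4
Growth factor: (1 + 0.0171)^4 = 1.070175
FV = $10,550.00 * 1.070175 = $11,290.34

$11,290.34


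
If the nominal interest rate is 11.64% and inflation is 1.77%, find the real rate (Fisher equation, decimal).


Formula: (1 + r_real) = (1 + r_nom) / (1 + inflation)
Substituting: (1 + r_real) = 1.1164 / 1.0177
(1 + r_real) = 1.096983
r_real = 1.096983 - 1 = 0.096983

0.096983


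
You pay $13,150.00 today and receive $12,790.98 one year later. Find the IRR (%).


Formula: IRR = C1/C0 - 1
Substituting: IRR = $12,790.98 / $13,150.00 - 1
Ratio: 0.972698 - 1 = -0.027302
IRR = -2.7302%

-2.7302%


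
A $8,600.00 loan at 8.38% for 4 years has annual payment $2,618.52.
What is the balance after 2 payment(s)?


Formula: Balance = PV*(1+r)^k - PMT*((1+r)^k - 1)/r
Growth: (1 + 0.0838)^2 = 1.174622
Accumulated factor: ((1+r)^k - 1)/r = 2.0838
Balance = $8,600.00 * 1.174622 - $2,618.52 * 2.0838
Balance = $4,645.28

$4,645.28


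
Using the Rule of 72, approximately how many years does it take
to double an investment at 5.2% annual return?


Formula: Years ≈ 72 / r
Substituting: Years ≈ 72 / 5.2
Years ≈ 13.8

13.8 years


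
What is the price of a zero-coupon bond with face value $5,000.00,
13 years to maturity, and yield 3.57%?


Formula: Price = FV / (1 + r)^n
Substituting: Price = $5,000.00 / (1 + 0.0357)^13
Discount factor: (1.0357)^13 = 1.577763
Price = $5,000.00 / 1.577763 = $3,169.04

$3,169.04


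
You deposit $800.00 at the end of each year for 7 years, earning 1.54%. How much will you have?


Formula: FV = PMT * ((1+r)^n - 1) / r
Growth factor: (1 + 0.0154)^7 = 1.11291
Numerator: 1.11291 - 1 = 0.11291
FV = $800.00 * 0.11291 / 0.0154 = $5,865.46

$5,865.46


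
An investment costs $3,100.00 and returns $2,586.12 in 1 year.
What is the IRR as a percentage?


Formula: IRR = C1/C0 - 1
Substituting: IRR = $2,586.12 / $3,100.00 - 1
Ratio: 0.834232 - 1 = -0.165768
IRR = -16.5768%

-16.5768%


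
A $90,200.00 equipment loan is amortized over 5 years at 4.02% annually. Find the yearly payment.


Formula: PMT = PV * r / (1 - (1+r)^(-n))
Denominator: 1 - (1 + 0.0402)^(-5) = 0.178863
Numerator: $90,200.00 * 0.0402 = 3626.04
PMT = 3626.04 / 0.178863 = $20,272.75

$20,272.75


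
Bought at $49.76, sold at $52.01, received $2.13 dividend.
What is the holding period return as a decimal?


Formula: HPR = (P1 - P0 + D) / P0
Gain: $52.01 - $49.76 + $2.13 = $4.38
HPR = $4.38 / $49.76 = 0.088

0.088


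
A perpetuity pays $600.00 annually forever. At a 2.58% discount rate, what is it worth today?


Formula: PV = C / r
Substituting: PV = $600.00 / 0.0258
PV = $23,255.81

$23,255.81


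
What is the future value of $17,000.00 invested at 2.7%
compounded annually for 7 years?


Formula: FV = P * (1 + r)^n
Substituting: FV = $17,000.00 * (1 + 0.027)^7
Growth factor: (1.027)^7 = 1.205017
FV = $17,000.00 * 1.205017 = $20,485.29

$20,485.29


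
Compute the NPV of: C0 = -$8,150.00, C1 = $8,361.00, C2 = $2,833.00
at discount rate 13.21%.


Formula: NPV = C0 + C1/(1+r) + C2/(1+r)^2
Discount C1: $8,361.00 / (1 + 0.1321) = $7,385.39
Discount C2: $2,833.00 / (1 + 0.1321)^2 = $2,210.43
NPV = -$8,150.00 + $7,385.39 + $2,210.43 = $1,445.82

$1,445.82


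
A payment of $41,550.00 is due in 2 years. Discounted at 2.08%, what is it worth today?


Formula: PV = FV / (1 + r)^n
Substituting: PV = $41,550.00 / (1 + 0.0208)^2
Discount factor: (1.0208)^2 = 1.042033
PV = $41,550.00 / 1.042033 = $39,873.99

$39,873.99


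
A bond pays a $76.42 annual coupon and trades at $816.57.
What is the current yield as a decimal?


Formula: Current yield = annual coupon / price
Substituting: CY = $76.42 / $816.57
CY = 0.093587

0.093587


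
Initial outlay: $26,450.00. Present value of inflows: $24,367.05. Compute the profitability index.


Formula: PI = PV(cash flows) / initial investment
Substituting: PI = $24,367.05 / $26,450.00
PI = 0.9212

0.9212


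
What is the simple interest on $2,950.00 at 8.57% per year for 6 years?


Formula: I = P * r * t
Substituting: I = $2,950.00 * 0.0857 * 6
Step: I = $2,950.00 * 0.5142
I = $1,516.89

$1,516.89


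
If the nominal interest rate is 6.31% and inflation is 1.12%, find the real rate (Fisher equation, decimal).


Formula: (1 + r_real) = (1 + r_nom) / (1 + inflation)
Substituting: (1 + r_real) = 1.0631 / 1.0112
(1 + r_real) = 1.051325
r_real = 1.051325 - 1 = 0.051325

0.051325


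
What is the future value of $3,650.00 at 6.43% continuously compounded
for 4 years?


Formula: FV = P * e^(r*t)
Exponent: r*t = 0.0643 * 4 = 0.2572
e^(0.2572) = 1.293304
FV = $3,650.00 * 1.293304 = $4,720.56

$4,720.56


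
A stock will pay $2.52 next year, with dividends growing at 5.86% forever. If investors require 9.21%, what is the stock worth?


Formula: P = D1 / (r - g)
Spread: r - g = 0.0921 - 0.0586 = 0.0335
Substituting: P = $2.52 / 0.0335
P = $75.22

$75.22


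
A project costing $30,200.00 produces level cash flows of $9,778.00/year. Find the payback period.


Formula: Payback = investment / annual cash flow
Substituting: Payback = $30,200.00 / $9,778.00
Payback = 3.0886 years

3.0886 years


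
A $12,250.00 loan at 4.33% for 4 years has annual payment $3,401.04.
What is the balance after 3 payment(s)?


Formula: Balance = PV*(1+r)^k - PMT*((1+r)^k - 1)/r
Growth: (1 + 0.0433)^3 = 1.135606
Accumulated factor: ((1+r)^k - 1)/r = 3.131775
Balance = $12,250.00 * 1.135606 - $3,401.04 * 3.131775
Balance = $3,259.88

$3,259.88


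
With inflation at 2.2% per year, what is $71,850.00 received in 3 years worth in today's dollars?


Formula: Real value = nominal / (1 + inflation)^years
Price level: (1 + 0.022)^3 = 1.067463
Real value = $71,850.00 / 1.067463 = $67,309.15

$67,309.15


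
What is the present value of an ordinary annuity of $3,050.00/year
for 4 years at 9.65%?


Formula: PV = PMT * (1 - (1+r)^(-n)) / r
Discount factor: (1 + 0.0965)^(-4) = 0.691776
Bracket: 1 - 0.691776 = 0.308224
PV = $3,050.00 * 0.308224 / 0.0965 = $9,741.80

$9,741.80


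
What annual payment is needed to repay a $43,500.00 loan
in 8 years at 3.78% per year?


Formula: PMT = PV * r / (1 - (1+r)^(-n))
Denominator: 1 - (1 + 0.0378)^(-8) = 0.256826
Numerator: $43,500.00 * 0.0378 = 1644.3
PMT = 1644.3 / 0.256826 = $6,402.40

$6,402.40


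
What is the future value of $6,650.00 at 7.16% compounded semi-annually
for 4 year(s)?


Formula: FV = P * (1 + r/m)^(m*t)
Period rate: r/m = 0.0716 / 2 = 0.0358
Total periods: m*t = 2 * 4 = 8
Growth factor: (1 + 0.0358)^8 = 1.324974
FV = $6,650.00 * 1.324974 = $8,811.08

$8,811.08


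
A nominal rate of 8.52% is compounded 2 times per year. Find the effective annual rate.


Formula: EAR = (1 + r/m)^m - 1
Period rate: r/m = 0.0852 / 2 = 0.0426
Compounding: (1 + 0.0426)^2 = 1.087015
EAR = 1.087015 - 1 = 0.087015

0.087015


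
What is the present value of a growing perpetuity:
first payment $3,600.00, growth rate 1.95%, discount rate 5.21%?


Formula: PV = C / (r - g)
Spread: r - g = 0.0521 - 0.0195 = 0.0326
Substituting: PV = $3,600.00 / 0.0326
PV = $110,429.45

$110,429.45


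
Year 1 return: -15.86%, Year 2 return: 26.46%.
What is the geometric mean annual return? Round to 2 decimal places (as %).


Formula: Geometric mean = ((1+r1)*(1+r2))^(1/2) - 1
Product: (1 + -0.1586) * (1 + 0.2646) = 0.8414 * 1.2646 = 1.064034
Square root: 1.064034^0.5 = 1.03152
Geometric mean = 1.03152 - 1 = 0.03152
As percentage: 3.15%

3.15%


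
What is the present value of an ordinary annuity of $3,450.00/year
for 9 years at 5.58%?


Formula: PV = PMT * (1 - (1+r)^(-n)) / r
Discount factor: (1 + 0.0558)^(-9) = 0.61343
Bracket: 1 - 0.61343 = 0.38657
PV = $3,450.00 * 0.38657 / 0.0558 = $23,900.83

$23,900.83


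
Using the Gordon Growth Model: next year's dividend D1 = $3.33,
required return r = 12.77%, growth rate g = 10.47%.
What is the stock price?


Formula: P = D1 / (r - g)
Spread: r - g = 0.1277 - 0.1047 = 0.023
Substituting: P = $3.33 / 0.023
P = $144.78

$144.78


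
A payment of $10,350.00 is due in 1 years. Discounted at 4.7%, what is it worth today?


Formula: PV = FV / (1 + r)^n
Substituting: PV = $10,350.00 / (1 + 0.047)^1
Discount factor: (1.047)^1 = 1.047
PV = $10,350.00 / 1.047 = $9,885.39

$9,885.39


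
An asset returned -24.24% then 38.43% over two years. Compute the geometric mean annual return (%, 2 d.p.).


Formula: Geometric mean = ((1+r1)*(1+r2))^(1/2) - 1
Product: (1 + -0.2424) * (1 + 0.3843) = 0.7576 * 1.3843 = 1.048746
Square root: 1.048746^0.5 = 1.024083
Geometric mean = 1.024083 - 1 = 0.024083
As percentage: 2.41%

2.41%


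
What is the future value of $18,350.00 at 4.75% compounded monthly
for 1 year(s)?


Formula: FV = P * (1 + r/m)^(m*t)
Period rate: r/m = 0.0475 / 12 = 0.003958
Total periods: m*t = 12 * 1 = 12
Growth factor: (1 + 0.003958)^12 = 1.048548
FV = $18,350.00 * 1.048548 = $19,240.85

$19,240.85


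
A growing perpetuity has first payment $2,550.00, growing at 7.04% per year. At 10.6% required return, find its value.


Formula: PV = C / (r - g)
Spread: r - g = 0.106 - 0.0704 = 0.0356
Substituting: PV = $2,550.00 / 0.0356
PV = $71,629.21

$71,629.21


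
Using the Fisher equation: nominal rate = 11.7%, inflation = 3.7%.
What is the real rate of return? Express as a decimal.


Formula: (1 + r_real) = (1 + r_nom) / (1 + inflation)
Substituting: (1 + r_real) = 1.117 / 1.037
(1 + r_real) = 1.077146
r_real = 1.077146 - 1 = 0.077146

0.077146


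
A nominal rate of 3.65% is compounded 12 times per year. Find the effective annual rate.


Formula: EAR = (1 + r/m)^m - 1
Period rate: r/m = 0.0365 / 12 = 0.003042
Compounding: (1 + 0.003042)^12 = 1.037117
EAR = 1.037117 - 1 = 0.037117

0.037117


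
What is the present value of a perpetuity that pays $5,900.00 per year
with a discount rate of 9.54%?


Formula: PV = C / r
Substituting: PV = $5,900.00 / 0.0954
PV = $61,844.86

$61,844.86


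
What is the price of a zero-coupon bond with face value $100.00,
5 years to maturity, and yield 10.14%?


Formula: Price = FV / (1 + r)^n
Substituting: Price = $100.00 / (1 + 0.1014)^5
Discount factor: (1.1014)^5 = 1.620785
Price = $100.00 / 1.620785 = $61.70

$61.70


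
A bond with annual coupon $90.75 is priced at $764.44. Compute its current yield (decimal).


Formula: Current yield = annual coupon / price
Substituting: CY = $90.75 / $764.44
CY = 0.118714

0.118714


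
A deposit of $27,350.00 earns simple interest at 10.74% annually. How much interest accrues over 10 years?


Formula: I = P * r * t
Substituting: I = $27,350.00 * 0.1074 * 10
Step: I = $27,350.00 * 1.074
I = $29,373.90

$29,373.90


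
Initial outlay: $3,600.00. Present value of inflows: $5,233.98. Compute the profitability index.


Formula: PI = PV(cash flows) / initial investment
Substituting: PI = $5,233.98 / $3,600.00
PI = 1.4539

1.4539


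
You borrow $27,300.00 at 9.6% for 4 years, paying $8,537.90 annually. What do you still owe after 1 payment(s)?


Formula: Balance = PV*(1+r)^k - PMT*((1+r)^k - 1)/r
Growth: (1 + 0.096)^1 = 1.096
Accumulated factor: ((1+r)^k - 1)/r = 1.0
Balance = $27,300.00 * 1.096 - $8,537.90 * 1.0
Balance = $21,382.90

$21,382.90


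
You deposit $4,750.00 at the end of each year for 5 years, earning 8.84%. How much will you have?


Formula: FV = PMT * ((1+r)^n - 1) / r
Growth factor: (1 + 0.0884)^5 = 1.527364
Numerator: 1.527364 - 1 = 0.527364
FV = $4,750.00 * 0.527364 / 0.0884 = $28,336.89

$28,336.89


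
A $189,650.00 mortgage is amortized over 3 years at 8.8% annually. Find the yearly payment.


Formula: PMT = PV * r / (1 - (1+r)^(-n))
Denominator: 1 - (1 + 0.088)^(-3) = 0.22355
Numerator: $189,650.00 * 0.088 = 16689.2
PMT = 16689.2 / 0.22355 = $74,655.23

$74,655.23


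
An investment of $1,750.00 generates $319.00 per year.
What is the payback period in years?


Formula: Payback = investment / annual cash flow
Substituting: Payback = $1,750.00 / $319.00
Payback = 5.4859 years

5.4859 years


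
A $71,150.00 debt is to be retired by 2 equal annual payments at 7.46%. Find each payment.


Formula: PMT = PV * r / (1 - (1+r)^(-n))
Denominator: 1 - (1 + 0.0746)^(-2) = 0.134023
Numerator: $71,150.00 * 0.0746 = 5307.79
PMT = 5307.79 / 0.134023 = $39,603.56

$39,603.56


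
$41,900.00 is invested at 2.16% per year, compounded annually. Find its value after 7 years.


Formula: FV = P * (1 + r)^n
Substituting: FV = $41,900.00 * (1 + 0.0216)^7
Growth factor: (1.0216)^7 = 1.161358
FV = $41,900.00 * 1.161358 = $48,660.91

$48,660.91


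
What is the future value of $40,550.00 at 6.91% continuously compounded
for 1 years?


Formula: FV = P * e^(r*t)
Exponent: r*t = 0.0691 * 1 = 0.0691
e^(0.0691) = 1.071543
FV = $40,550.00 * 1.071543 = $43,451.08

$43,451.08


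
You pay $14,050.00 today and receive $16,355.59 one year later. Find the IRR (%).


Formula: IRR = C1/C0 - 1
Substituting: IRR = $16,355.59 / $14,050.00 - 1
Ratio: 1.164099 - 1 = 0.164099
IRR = 16.4099%

16.4099%


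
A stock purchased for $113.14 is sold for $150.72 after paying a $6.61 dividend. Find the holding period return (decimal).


Formula: HPR = (P1 - P0 + D) / P0
Gain: $150.72 - $113.14 + $6.61 = $44.19
HPR = $44.19 / $113.14 = 0.3906

0.3906


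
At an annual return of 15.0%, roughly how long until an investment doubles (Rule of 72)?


Formula: Years ≈ 72 / r
Substituting: Years ≈ 72 / 15.0
Years ≈ 4.8

4.8 years


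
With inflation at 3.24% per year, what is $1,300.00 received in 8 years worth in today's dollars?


Formula: Real value = nominal / (1 + inflation)^years
Price level: (1 + 0.0324)^8 = 1.290577
Real value = $1,300.00 / 1.290577 = $1,007.30

$1,007.30


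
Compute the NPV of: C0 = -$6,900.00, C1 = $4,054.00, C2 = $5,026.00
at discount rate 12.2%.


Formula: NPV = C0 + C1/(1+r) + C2/(1+r)^2
Discount C1: $4,054.00 / (1 + 0.122) = $3,613.19
Discount C2: $5,026.00 / (1 + 0.122)^2 = $3,992.43
NPV = -$6,900.00 + $3,613.19 + $3,992.43 = $705.62

$705.62


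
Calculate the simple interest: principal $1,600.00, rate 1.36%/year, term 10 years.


Formula: I = P * r * t
Substituting: I = $1,600.00 * 0.0136 * 10
Step: I = $1,600.00 * 0.136
I = $217.60

$217.60


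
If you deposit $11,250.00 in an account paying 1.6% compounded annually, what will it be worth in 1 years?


Formula: FV = P * (1 + r)^n
Substituting: FV = $11,250.00 * (1 + 0.016)^1
Growth factor: (1.016)^1 = 1.016
FV = $11,250.00 * 1.016 = $11,430.00

$11,430.00


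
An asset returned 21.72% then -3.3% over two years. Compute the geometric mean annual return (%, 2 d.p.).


Formula: Geometric mean = ((1+r1)*(1+r2))^(1/2) - 1
Product: (1 + 0.2172) * (1 + -0.033) = 1.2172 * 0.967 = 1.177032
Square root: 1.177032^0.5 = 1.084911
Geometric mean = 1.084911 - 1 = 0.084911
As percentage: 8.49%

8.49%


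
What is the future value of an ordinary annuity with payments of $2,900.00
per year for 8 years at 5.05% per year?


Formula: FV = PMT * ((1+r)^n - 1) / r
Growth factor: (1 + 0.0505)^8 = 1.483093
Numerator: 1.483093 - 1 = 0.483093
FV = $2,900.00 * 0.483093 / 0.0505 = $27,741.99

$27,741.99


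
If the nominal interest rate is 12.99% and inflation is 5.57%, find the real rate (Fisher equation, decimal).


Formula: (1 + r_real) = (1 + r_nom) / (1 + inflation)
Substituting: (1 + r_real) = 1.1299 / 1.0557
(1 + r_real) = 1.070285
r_real = 1.070285 - 1 = 0.070285

0.070285


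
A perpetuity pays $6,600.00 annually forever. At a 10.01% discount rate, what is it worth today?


Formula: PV = C / r
Substituting: PV = $6,600.00 / 0.1001
PV = $65,934.07

$65,934.07


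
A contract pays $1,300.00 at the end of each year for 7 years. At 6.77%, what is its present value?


Formula: PV = PMT * (1 - (1+r)^(-n)) / r
Discount factor: (1 + 0.0677)^(-7) = 0.632201
Bracket: 1 - 0.632201 = 0.367799
PV = $1,300.00 * 0.367799 / 0.0677 = $7,062.61

$7,062.61


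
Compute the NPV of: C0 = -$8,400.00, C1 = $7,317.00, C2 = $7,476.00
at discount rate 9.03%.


Formula: NPV = C0 + C1/(1+r) + C2/(1+r)^2
Discount C1: $7,317.00 / (1 + 0.0903) = $6,711.00
Discount C2: $7,476.00 / (1 + 0.0903)^2 = $6,288.94
NPV = -$8,400.00 + $6,711.00 + $6,288.94 = $4,599.93

$4,599.93


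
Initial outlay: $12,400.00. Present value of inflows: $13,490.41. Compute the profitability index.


Formula: PI = PV(cash flows) / initial investment
Substituting: PI = $13,490.41 / $12,400.00
PI = 1.0879

1.0879


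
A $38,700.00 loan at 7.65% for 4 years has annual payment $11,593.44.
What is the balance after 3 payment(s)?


Formula: Balance = PV*(1+r)^k - PMT*((1+r)^k - 1)/r
Growth: (1 + 0.0765)^3 = 1.247504
Accumulated factor: ((1+r)^k - 1)/r = 3.235352
Balance = $38,700.00 * 1.247504 - $11,593.44 * 3.235352
Balance = $10,769.56

$10,769.56


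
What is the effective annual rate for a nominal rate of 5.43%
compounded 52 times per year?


Formula: EAR = (1 + r/m)^m - 1
Period rate: r/m = 0.0543 / 52 = 0.001044
Compounding: (1 + 0.001044)^52 = 1.055771
EAR = 1.055771 - 1 = 0.055771

0.055771


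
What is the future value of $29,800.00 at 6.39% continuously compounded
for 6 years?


Formula: FV = P * e^(r*t)
Exponent: r*t = 0.0639 * 6 = 0.3834
e^(0.3834) = 1.467265
FV = $29,800.00 * 1.467265 = $43,724.49

$43,724.49


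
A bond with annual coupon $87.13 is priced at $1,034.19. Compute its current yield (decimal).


Formula: Current yield = annual coupon / price
Substituting: CY = $87.13 / $1,034.19
CY = 0.08425

0.08425


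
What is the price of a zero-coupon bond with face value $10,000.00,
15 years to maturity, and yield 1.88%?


Formula: Price = FV / (1 + r)^n
Substituting: Price = $10,000.00 / (1 + 0.0188)^15
Discount factor: (1.0188)^15 = 1.322312
Price = $10,000.00 / 1.322312 = $7,562.51

$7,562.51


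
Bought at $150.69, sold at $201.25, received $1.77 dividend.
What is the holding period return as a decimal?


Formula: HPR = (P1 - P0 + D) / P0
Gain: $201.25 - $150.69 + $1.77 = $52.33
HPR = $52.33 / $150.69 = 0.3473

0.3473


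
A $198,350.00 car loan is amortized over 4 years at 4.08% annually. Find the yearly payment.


Formula: PMT = PV * r / (1 - (1+r)^(-n))
Denominator: 1 - (1 + 0.0408)^(-4) = 0.147821
Numerator: $198,350.00 * 0.0408 = 8092.68
PMT = 8092.68 / 0.147821 = $54,746.51

$54,746.51


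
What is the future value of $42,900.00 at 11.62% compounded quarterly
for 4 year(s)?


Formula: FV = P * (1 + r/m)^(m*t)
Period rate: r/m = 0.1162 / 4 = 0.02905
Total periods: m*t = 4 * 4 = 16
Growth factor: (1 + 0.02905)^16 = 1.581188
FV = $42,900.00 * 1.581188 = $67,832.98

$67,832.98


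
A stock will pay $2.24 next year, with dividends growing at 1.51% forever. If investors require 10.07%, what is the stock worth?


Formula: P = D1 / (r - g)
Spread: r - g = 0.1007 - 0.0151 = 0.0856
Substituting: P = $2.24 / 0.0856
P = $26.17

$26.17


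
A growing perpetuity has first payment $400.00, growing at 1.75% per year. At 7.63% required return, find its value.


Formula: PV = C / (r - g)
Spread: r - g = 0.0763 - 0.0175 = 0.0588
Substituting: PV = $400.00 / 0.0588
PV = $6,802.72

$6,802.72


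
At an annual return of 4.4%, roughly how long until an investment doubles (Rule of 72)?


Formula: Years ≈ 72 / r
Substituting: Years ≈ 72 / 4.4
Years ≈ 16.4

16.4 years


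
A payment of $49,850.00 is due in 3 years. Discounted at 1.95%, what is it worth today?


Formula: PV = FV / (1 + r)^n
Substituting: PV = $49,850.00 / (1 + 0.0195)^3
Discount factor: (1.0195)^3 = 1.059648
PV = $49,850.00 / 1.059648 = $47,043.92

$47,043.92


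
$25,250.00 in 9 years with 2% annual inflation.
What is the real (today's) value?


Formula: Real value = nominal / (1 + inflation)^years
Price level: (1 + 0.02)^9 = 1.195093
Real value = $25,250.00 / 1.195093 = $21,128.07

$21,128.07


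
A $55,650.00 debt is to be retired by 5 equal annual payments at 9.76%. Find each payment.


Formula: PMT = PV * r / (1 - (1+r)^(-n))
Denominator: 1 - (1 + 0.0976)^(-5) = 0.37226
Numerator: $55,650.00 * 0.0976 = 5431.44
PMT = 5431.44 / 0.37226 = $14,590.43

$14,590.43


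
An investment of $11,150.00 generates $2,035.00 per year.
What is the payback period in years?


Formula: Payback = investment / annual cash flow
Substituting: Payback = $11,150.00 / $2,035.00
Payback = 5.4791 years

5.4791 years


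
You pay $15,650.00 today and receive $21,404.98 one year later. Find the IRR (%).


Formula: IRR = C1/C0 - 1
Substituting: IRR = $21,404.98 / $15,650.00 - 1
Ratio: 1.36773 - 1 = 0.36773
IRR = 36.773%

36.773%


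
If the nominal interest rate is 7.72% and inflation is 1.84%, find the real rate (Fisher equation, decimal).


Formula: (1 + r_real) = (1 + r_nom) / (1 + inflation)
Substituting: (1 + r_real) = 1.0772 / 1.0184
(1 + r_real) = 1.057738
r_real = 1.057738 - 1 = 0.057738

0.057738


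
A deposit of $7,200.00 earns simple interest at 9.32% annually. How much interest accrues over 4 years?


Formula: I = P * r * t
Substituting: I = $7,200.00 * 0.0932 * 4
Step: I = $7,200.00 * 0.3728
I = $2,684.16

$2,684.16


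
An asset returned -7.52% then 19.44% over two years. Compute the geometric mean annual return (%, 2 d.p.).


Formula: Geometric mean = ((1+r1)*(1+r2))^(1/2) - 1
Product: (1 + -0.0752) * (1 + 0.1944) = 0.9248 * 1.1944 = 1.104581
Square root: 1.104581^0.5 = 1.050991
Geometric mean = 1.050991 - 1 = 0.050991
As percentage: 5.10%

5.10%


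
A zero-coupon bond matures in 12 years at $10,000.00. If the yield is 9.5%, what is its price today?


Formula: Price = FV / (1 + r)^n
Substituting: Price = $10,000.00 / (1 + 0.095)^12
Discount factor: (1.095)^12 = 2.971457
Price = $10,000.00 / 2.971457 = $3,365.35

$3,365.35


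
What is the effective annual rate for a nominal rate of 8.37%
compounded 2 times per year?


Formula: EAR = (1 + r/m)^m - 1
Period rate: r/m = 0.0837 / 2 = 0.04185
Compounding: (1 + 0.04185)^2 = 1.085451
EAR = 1.085451 - 1 = 0.085451

0.085451


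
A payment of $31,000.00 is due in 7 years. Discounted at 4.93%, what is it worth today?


Formula: PV = FV / (1 + r)^n
Substituting: PV = $31,000.00 / (1 + 0.0493)^7
Discount factor: (1.0493)^7 = 1.400547
PV = $31,000.00 / 1.400547 = $22,134.21

$22,134.21


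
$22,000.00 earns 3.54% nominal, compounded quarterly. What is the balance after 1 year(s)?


Formula: FV = P * (1 + r/m)^(m*t)
Period rate: r/m = 0.0354 / 4 = 0.00885
Total periods: m*t = 4 * 1 = 4
Growth factor: (1 + 0.00885)^4 = 1.035873
FV = $22,000.00 * 1.035873 = $22,789.20

$22,789.20
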